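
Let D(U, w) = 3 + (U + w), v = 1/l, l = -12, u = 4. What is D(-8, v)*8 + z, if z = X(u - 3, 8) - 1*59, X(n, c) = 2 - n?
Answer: -296/3 ≈ -98.667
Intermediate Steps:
v = -1/12 (v = 1/(-12) = -1/12 ≈ -0.083333)
D(U, w) = 3 + U + w
z = -58 (z = (2 - (4 - 3)) - 1*59 = (2 - 1*1) - 59 = (2 - 1) - 59 = 1 - 59 = -58)
D(-8, v)*8 + z = (3 - 8 - 1/12)*8 - 58 = -61/12*8 - 58 = -122/3 - 58 = -296/3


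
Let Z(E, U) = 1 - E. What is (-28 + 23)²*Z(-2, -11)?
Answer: 75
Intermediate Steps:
(-28 + 23)²*Z(-2, -11) = (-28 + 23)²*(1 - 1*(-2)) = (-5)²*(1 + 2) = 25*3 = 75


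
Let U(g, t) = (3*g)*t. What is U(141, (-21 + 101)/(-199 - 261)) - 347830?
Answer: -8001782/23 ≈ -3.4790e+5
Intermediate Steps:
U(g, t) = 3*g*t
U(141, (-21 + 101)/(-199 - 261)) - 347830 = 3*141*((-21 + 101)/(-199 - 261)) - 347830 = 3*141*(80/(-460)) - 347830 = 3*141*(80*(-1/460)) - 347830 = 3*141*(-4/23) - 347830 = -1692/23 - 347830 = -8001782/23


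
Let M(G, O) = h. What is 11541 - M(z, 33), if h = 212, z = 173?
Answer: 11329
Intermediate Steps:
M(G, O) = 212
11541 - M(z, 33) = 11541 - 1*212 = 11541 - 212 = 11329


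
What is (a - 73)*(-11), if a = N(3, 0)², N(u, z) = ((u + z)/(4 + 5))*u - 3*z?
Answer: 792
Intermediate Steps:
N(u, z) = -3*z + u*(u/9 + z/9) (N(u, z) = ((u + z)/9)*u - 3*z = ((u + z)*(⅑))*u - 3*z = (u/9 + z/9)*u - 3*z = u*(u/9 + z/9) - 3*z = -3*z + u*(u/9 + z/9))
a = 1 (a = (-3*0 + (⅑)*3² + (⅑)*3*0)² = (0 + (⅑)*9 + 0)² = (0 + 1 + 0)² = 1² = 1)
(a - 73)*(-11) = (1 - 73)*(-11) = -72*(-11) = 792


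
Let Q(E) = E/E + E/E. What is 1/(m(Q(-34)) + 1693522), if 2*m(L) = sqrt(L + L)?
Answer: 1/1693523 ≈ 5.9048e-7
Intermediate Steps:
Q(E) = 2 (Q(E) = 1 + 1 = 2)
m(L) = sqrt(2)*sqrt(L)/2 (m(L) = sqrt(L + L)/2 = sqrt(2*L)/2 = (sqrt(2)*sqrt(L))/2 = sqrt(2)*sqrt(L)/2)
1/(m(Q(-34)) + 1693522) = 1/(sqrt(2)*sqrt(2)/2 + 1693522) = 1/(1 + 1693522) = 1/1693523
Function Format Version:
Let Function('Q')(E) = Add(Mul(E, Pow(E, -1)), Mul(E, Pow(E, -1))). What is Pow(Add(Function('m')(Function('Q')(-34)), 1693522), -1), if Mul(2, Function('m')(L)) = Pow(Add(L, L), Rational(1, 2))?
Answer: Rational(1, 1693523) ≈ 5.9048e-7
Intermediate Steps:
Function('Q')(E) = 2 (Function('Q')(E) = Add(1, 1) = 2)
Function('m')(L) = Mul(Rational(1, 2), Pow(2, Rational(1, 2)), Pow(L, Rational(1, 2))) (Function('m')(L) = Mul(Rational(1, 2), Pow(Add(L, L), Rational(1, 2))) = Mul(Rational(1, 2), Pow(Mul(2, L), Rational(1, 2))) = Mul(Rational(1, 2), Mul(Pow(2, Rational(1, 2)), Pow(L, Rational(1, 2)))) = Mul(Rational(1, 2), Pow(2, Rational(1, 2)), Pow(L, Rational(1, 2))))
Pow(Add(Function('m')(Function('Q')(-34)), 1693522), -1) = Pow(Add(Mul(Rational(1, 2), Pow(2, Rational(1, 2)), Pow(2, Rational(1, 2))), 1693522), -1) = Pow(Add(1, 1693522), -1) = Pow(1693523, -1) = Rational(1, 1693523)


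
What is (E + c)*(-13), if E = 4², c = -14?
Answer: -26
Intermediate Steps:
E = 16
(E + c)*(-13) = (16 - 14)*(-13) = 2*(-13) = -26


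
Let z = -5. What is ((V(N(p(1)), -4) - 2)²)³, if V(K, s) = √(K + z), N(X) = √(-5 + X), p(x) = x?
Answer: (2 - √(-5 + 2*I))⁶ ≈ 397.53 + 198.12*I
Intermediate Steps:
V(K, s) = √(-5 + K) (V(K, s) = √(K - 5) = √(-5 + K))
((V(N(p(1)), -4) - 2)²)³ = ((√(-5 + √(-5 + 1)) - 2)²)³ = ((√(-5 + √(-4)) - 2)²)³ = ((√(-5 + 2*I) - 2)²)³ = ((-2 + √(-5 + 2*I))²)³ = (-2 + √(-5 + 2*I))⁶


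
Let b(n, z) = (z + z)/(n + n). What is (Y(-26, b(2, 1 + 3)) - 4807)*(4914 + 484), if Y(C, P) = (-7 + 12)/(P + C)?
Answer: -311391727/12 ≈ -2.5949e+7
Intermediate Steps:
b(n, z) = z/n (b(n, z) = (2*z)/((2*n)) = (2*z)*(1/(2*n)) = z/n)
Y(C, P) = 5/(C + P)
(Y(-26, b(2, 1 + 3)) - 4807)*(4914 + 484) = (5/(-26 + (1 + 3)/2) - 4807)*(4914 + 484) = (5/(-26 + 4*(½)) - 4807)*5398 = (5/(-26 + 2) - 4807)*5398 = (5/(-24) - 4807)*5398 = (5*(-1/24) - 4807)*5398 = (-5/24 - 4807)*5398 = -115373/24*5398 = -311391727/12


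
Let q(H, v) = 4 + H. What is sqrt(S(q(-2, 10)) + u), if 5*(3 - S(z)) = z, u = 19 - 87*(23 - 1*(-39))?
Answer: 11*I*sqrt(1110)/5 ≈ 73.297*I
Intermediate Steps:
u = -5375 (u = 19 - 87*(23 + 39) = 19 - 87*62 = 19 - 5394 = -5375)
S(z) = 3 - z/5
sqrt(S(q(-2, 10)) + u) = sqrt((3 - (4 - 2)/5) - 5375) = sqrt((3 - 1/5*2) - 5375) = sqrt((3 - 2/5) - 5375) = sqrt(13/5 - 5375) = sqrt(-26862/5) = 11*I*sqrt(1110)/5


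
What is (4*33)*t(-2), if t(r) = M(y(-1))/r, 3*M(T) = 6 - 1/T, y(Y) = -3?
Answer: -418/3 ≈ -139.33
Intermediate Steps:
M(T) = 2 - 1/(3*T) (M(T) = (6 - 1/T)/3 = 2 - 1/(3*T))
t(r) = 19/(9*r) (t(r) = (2 - ⅓/(-3))/r = (2 - ⅓*(-⅓))/r = (2 + ⅑)/r = 19/(9*r))
(4*33)*t(-2) = (4*33)*((19/9)/(-2)) = 132*((19/9)*(-½)) = 132*(-19/18) = -418/3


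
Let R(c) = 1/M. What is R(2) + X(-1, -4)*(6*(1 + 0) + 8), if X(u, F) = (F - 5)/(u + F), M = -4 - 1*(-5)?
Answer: 131/5 ≈ 26.200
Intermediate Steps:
M = 1 (M = -4 + 5 = 1)
R(c) = 1 (R(c) = 1/1 = 1)
X(u, F) = (-5 + F)/(F + u)
R(2) + X(-1, -4)*(6*(1 + 0) + 8) = 1 + ((-5 - 4)/(-4 - 1))*(6*(1 + 0) + 8) = 1 + (-9/(-5))*(6*1 + 8) = 1 + (-1/5*(-9))*(6 + 8) = 1 + (9/5)*14 = 1 + 126/5 = 131/5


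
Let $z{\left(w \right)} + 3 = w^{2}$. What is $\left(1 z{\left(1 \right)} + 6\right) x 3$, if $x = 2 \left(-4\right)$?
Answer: $-96$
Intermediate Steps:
$x = -8$
$z{\left(w \right)} = -3 + w^{2}$
$\left(1 z{\left(1 \right)} + 6\right) x 3 = \left(1 \left(-3 + 1^{2}\right) + 6\right) \left(-8\right) 3 = \left(1 \left(-3 + 1\right) + 6\right) \left(-8\right) 3 = \left(1 \left(-2\right) + 6\right) \left(-8\right) 3 = \left(-2 + 6\right) \left(-8\right) 3 = 4 \left(-8\right) 3 = \left(-32\right) 3 = -96$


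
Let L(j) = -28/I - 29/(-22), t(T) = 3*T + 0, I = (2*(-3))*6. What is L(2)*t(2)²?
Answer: 830/11 ≈ 75.455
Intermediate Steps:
I = -36 (I = -6*6 = -36)
t(T) = 3*T
L(j) = 415/198 (L(j) = -28/(-36) - 29/(-22) = -28*(-1/36) - 29*(-1/22) = 7/9 + 29/22 = 415/198)
L(2)*t(2)² = 415*(3*2)²/198 = (415/198)*6² = (415/198)*36 = 830/11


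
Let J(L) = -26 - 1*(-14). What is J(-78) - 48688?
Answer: -48700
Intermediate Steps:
J(L) = -12 (J(L) = -26 + 14 = -12)
J(-78) - 48688 = -12 - 48688 = -48700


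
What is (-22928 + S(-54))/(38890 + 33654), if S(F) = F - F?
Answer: -1433/4534 ≈ -0.31606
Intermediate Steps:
S(F) = 0
(-22928 + S(-54))/(38890 + 33654) = (-22928 + 0)/(38890 + 33654) = -22928/72544 = -22928*1/72544 = -1433/4534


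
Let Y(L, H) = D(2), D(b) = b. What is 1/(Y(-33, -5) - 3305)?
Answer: -1/3303 ≈ -0.00030276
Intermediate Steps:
Y(L, H) = 2
1/(Y(-33, -5) - 3305) = 1/(2 - 3305) = 1/(-3303) = -1/3303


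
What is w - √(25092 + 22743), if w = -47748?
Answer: -47748 - 3*√5315 ≈ -47967.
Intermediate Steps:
w - √(25092 + 22743) = -47748 - √(25092 + 22743) = -47748 - √47835 = -47748 - 3*√5315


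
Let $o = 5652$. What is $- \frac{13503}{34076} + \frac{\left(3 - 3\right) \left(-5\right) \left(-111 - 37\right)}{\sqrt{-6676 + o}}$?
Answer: $- \frac{1929}{4868} \approx -0.39626$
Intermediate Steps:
$- \frac{13503}{34076} + \frac{\left(3 - 3\right) \left(-5\right) \left(-111 - 37\right)}{\sqrt{-6676 + o}} = - \frac{13503}{34076} + \frac{\left(3 - 3\right) \left(-5\right) \left(-111 - 37\right)}{\sqrt{-6676 + 5652}} = \left(-13503\right) \frac{1}{34076} + \frac{0 \left(-5\right) \left(-148\right)}{\sqrt{-1024}} = - \frac{1929}{4868} + \frac{0 \left(-148\right)}{32 i} = - \frac{1929}{4868} + 0 \left(- \frac{i}{32}\right) = - \frac{1929}{4868} + 0 = - \frac{1929}{4868}$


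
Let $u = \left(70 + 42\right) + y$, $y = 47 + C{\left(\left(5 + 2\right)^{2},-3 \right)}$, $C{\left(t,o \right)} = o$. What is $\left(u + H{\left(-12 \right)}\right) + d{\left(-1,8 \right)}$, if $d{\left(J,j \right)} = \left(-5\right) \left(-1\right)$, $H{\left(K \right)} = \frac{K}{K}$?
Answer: $162$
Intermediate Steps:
$y = 44$ ($y = 47 - 3 = 44$)
$u = 156$ ($u = \left(70 + 42\right) + 44 = 112 + 44 = 156$)
$H{\left(K \right)} = 1$
$d{\left(J,j \right)} = 5$
$\left(u + H{\left(-12 \right)}\right) + d{\left(-1,8 \right)} = \left(156 + 1\right) + 5 = 157 + 5 = 162$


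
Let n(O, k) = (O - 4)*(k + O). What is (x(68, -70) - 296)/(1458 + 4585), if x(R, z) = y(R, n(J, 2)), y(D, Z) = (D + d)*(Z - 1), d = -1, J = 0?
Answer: -899/6043 ≈ -0.14877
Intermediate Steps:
n(O, k) = (-4 + O)*(O + k)
y(D, Z) = (-1 + D)*(-1 + Z) (y(D, Z) = (D - 1)*(Z - 1) = (-1 + D)*(-1 + Z))
x(R, z) = 9 - 9*R (x(R, z) = 1 - R - (0**2 - 4*0 - 4*2 + 0*2) + R*(0**2 - 4*0 - 4*2 + 0*2) = 1 - R - (0 + 0 - 8 + 0) + R*(0 + 0 - 8 + 0) = 1 - R - 1*(-8) + R*(-8) = 1 - R + 8 - 8*R = 9 - 9*R)
(x(68, -70) - 296)/(1458 + 4585) = ((9 - 9*68) - 296)/(1458 + 4585) = ((9 - 612) - 296)/6043 = (-603 - 296)*(1/6043) = -899*1/6043 = -899/6043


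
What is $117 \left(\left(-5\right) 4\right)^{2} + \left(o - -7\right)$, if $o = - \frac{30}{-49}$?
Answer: $\frac{2293573}{49} \approx 46808.0$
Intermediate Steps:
$o = \frac{30}{49}$ ($o = \left(-30\right) \left(- \frac{1}{49}\right) = \frac{30}{49} \approx 0.61224$)
$117 \left(\left(-5\right) 4\right)^{2} + \left(o - -7\right) = 117 \left(\left(-5\right) 4\right)^{2} + \left(\frac{30}{49} - -7\right) = 117 \left(-20\right)^{2} + \left(\frac{30}{49} + 7\right) = 117 \cdot 400 + \frac{373}{49} = 46800 + \frac{373}{49} = \frac{2293573}{49}$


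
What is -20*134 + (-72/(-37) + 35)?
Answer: -97793/37 ≈ -2643.1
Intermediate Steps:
-20*134 + (-72/(-37) + 35) = -2680 + (-72*(-1/37) + 35) = -2680 + (72/37 + 35) = -2680 + 1367/37 = -97793/37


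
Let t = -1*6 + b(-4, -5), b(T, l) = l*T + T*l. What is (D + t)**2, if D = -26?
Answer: 64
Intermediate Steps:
b(T, l) = 2*T*l (b(T, l) = T*l + T*l = 2*T*l)
t = 34 (t = -1*6 + 2*(-4)*(-5) = -6 + 40 = 34)
(D + t)**2 = (-26 + 34)**2 = 8**2 = 64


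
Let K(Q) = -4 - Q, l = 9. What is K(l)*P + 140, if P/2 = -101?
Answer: 2766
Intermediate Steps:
P = -202 (P = 2*(-101) = -202)
K(l)*P + 140 = (-4 - 1*9)*(-202) + 140 = (-4 - 9)*(-202) + 140 = -13*(-202) + 140 = 2626 + 140 = 2766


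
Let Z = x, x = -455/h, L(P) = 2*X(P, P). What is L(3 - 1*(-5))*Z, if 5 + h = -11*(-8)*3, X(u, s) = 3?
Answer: -390/37 ≈ -10.541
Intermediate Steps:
L(P) = 6 (L(P) = 2*3 = 6)
h = 259 (h = -5 - 11*(-8)*3 = -5 + 88*3 = -5 + 264 = 259)
x = -65/37 (x = -455/259 = -455*1/259 = -65/37 ≈ -1.7568)
Z = -65/37 ≈ -1.7568
L(3 - 1*(-5))*Z = 6*(-65/37) = -390/37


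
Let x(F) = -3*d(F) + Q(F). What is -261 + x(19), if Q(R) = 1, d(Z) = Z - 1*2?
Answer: -311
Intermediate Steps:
d(Z) = -2 + Z (d(Z) = Z - 2 = -2 + Z)
x(F) = 7 - 3*F (x(F) = -3*(-2 + F) + 1 = (6 - 3*F) + 1 = 7 - 3*F)
-261 + x(19) = -261 + (7 - 3*19) = -261 + (7 - 57) = -261 - 50 = -311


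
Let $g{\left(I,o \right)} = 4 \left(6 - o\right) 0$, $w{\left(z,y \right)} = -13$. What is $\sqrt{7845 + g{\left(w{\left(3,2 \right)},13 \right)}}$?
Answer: $\sqrt{7845} \approx 88.572$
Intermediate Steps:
$g{\left(I,o \right)} = 0$ ($g{\left(I,o \right)} = \left(24 - 4 o\right) 0 = 0$)
$\sqrt{7845 + g{\left(w{\left(3,2 \right)},13 \right)}} = \sqrt{7845 + 0} = \sqrt{7845}$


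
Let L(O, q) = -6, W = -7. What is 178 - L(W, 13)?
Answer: 184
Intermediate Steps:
178 - L(W, 13) = 178 - 1*(-6) = 178 + 6 = 184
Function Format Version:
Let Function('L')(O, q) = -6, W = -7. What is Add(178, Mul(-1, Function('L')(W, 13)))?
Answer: 184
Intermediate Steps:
Add(178, Mul(-1, Function('L')(W, 13))) = Add(178, Mul(-1, -6)) = Add(178, 6) = 184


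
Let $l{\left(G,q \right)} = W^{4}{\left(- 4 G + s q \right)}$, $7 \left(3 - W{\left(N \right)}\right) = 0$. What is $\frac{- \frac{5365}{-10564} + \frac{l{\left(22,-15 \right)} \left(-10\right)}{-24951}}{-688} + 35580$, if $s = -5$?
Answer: $\frac{2150747696410535}{60448222144} \approx 35580.0$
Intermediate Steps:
$W{\left(N \right)} = 3$ ($W{\left(N \right)} = 3 - 0 = 3 + 0 = 3$)
$l{\left(G,q \right)} = 81$ ($l{\left(G,q \right)} = 3^{4} = 81$)
$\frac{- \frac{5365}{-10564} + \frac{l{\left(22,-15 \right)} \left(-10\right)}{-24951}}{-688} + 35580 = \frac{- \frac{5365}{-10564} + \frac{81 \left(-10\right)}{-24951}}{-688} + 35580 = \left(\left(-5365\right) \left(- \frac{1}{10564}\right) - - \frac{270}{8317}\right) \left(- \frac{1}{688}\right) + 35580 = \left(\frac{5365}{10564} + \frac{270}{8317}\right) \left(- \frac{1}{688}\right) + 35580 = \frac{47472985}{87860788} \left(- \frac{1}{688}\right) + 35580 = - \frac{47472985}{60448222144} + 35580 = \frac{2150747696410535}{60448222144}$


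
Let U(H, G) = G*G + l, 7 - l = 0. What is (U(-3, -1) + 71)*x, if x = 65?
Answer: 5135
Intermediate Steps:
l = 7 (l = 7 - 1*0 = 7 + 0 = 7)
U(H, G) = 7 + G² (U(H, G) = G*G + 7 = G² + 7 = 7 + G²)
(U(-3, -1) + 71)*x = ((7 + (-1)²) + 71)*65 = ((7 + 1) + 71)*65 = (8 + 71)*65 = 79*65 = 5135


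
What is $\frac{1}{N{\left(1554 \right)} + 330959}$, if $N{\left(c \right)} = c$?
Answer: $\frac{1}{332513} \approx 3.0074 \cdot 10^{-6}$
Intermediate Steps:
$\frac{1}{N{\left(1554 \right)} + 330959} = \frac{1}{1554 + 330959} = \frac{1}{332513}$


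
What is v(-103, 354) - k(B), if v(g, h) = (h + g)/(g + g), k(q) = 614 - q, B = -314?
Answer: -191419/206 ≈ -929.22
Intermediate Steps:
v(g, h) = (g + h)/(2*g) (v(g, h) = (g + h)/((2*g)) = (g + h)*(1/(2*g)) = (g + h)/(2*g))
v(-103, 354) - k(B) = (½)*(-103 + 354)/(-103) - (614 - 1*(-314)) = (½)*(-1/103)*251 - (614 + 314) = -251/206 - 1*928 = -251/206 - 928 = -191419/206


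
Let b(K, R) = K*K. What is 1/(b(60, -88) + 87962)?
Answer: 1/91562 ≈ 1.0922e-5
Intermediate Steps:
b(K, R) = K²
1/(b(60, -88) + 87962) = 1/(60² + 87962) = 1/(3600 + 87962) = 1/91562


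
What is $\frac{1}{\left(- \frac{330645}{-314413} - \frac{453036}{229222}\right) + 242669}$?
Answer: $\frac{36035188343}{8744589795357628} \approx 4.1209 \cdot 10^{-6}$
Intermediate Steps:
$\frac{1}{\left(- \frac{330645}{-314413} - \frac{453036}{229222}\right) + 242669} = \frac{1}{\left(\left(-330645\right) \left(- \frac{1}{314413}\right) - \frac{226518}{114611}\right) + 242669} = \frac{1}{\left(\frac{330645}{314413} - \frac{226518}{114611}\right) + 242669} = \frac{1}{- \frac{33324649839}{36035188343} + 242669} = \frac{1}{\frac{8744589795357628}{36035188343}} = \frac{36035188343}{8744589795357628}$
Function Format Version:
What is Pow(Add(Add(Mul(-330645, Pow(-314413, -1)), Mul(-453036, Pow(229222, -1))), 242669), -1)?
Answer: Rational(36035188343, 8744589795357628) ≈ 4.1209e-6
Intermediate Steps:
Pow(Add(Add(Mul(-330645, Pow(-314413, -1)), Mul(-453036, Pow(229222, -1))), 242669), -1) = Pow(Add(Add(Mul(-330645, Rational(-1, 314413)), Mul(-453036, Rational(1, 229222))), 242669), -1) = Pow(Add(Add(Rational(330645, 314413), Rational(-226518, 114611)), 242669), -1) = Pow(Add(Rational(-33324649839, 36035188343), 242669), -1) = Pow(Rational(8744589795357628, 36035188343), -1) = Rational(36035188343, 8744589795357628)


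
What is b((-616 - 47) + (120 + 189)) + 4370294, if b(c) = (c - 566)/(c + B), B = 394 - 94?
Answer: 117998398/27 ≈ 4.3703e+6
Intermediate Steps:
B = 300
b(c) = (-566 + c)/(300 + c) (b(c) = (c - 566)/(c + 300) = (-566 + c)/(300 + c))
b((-616 - 47) + (120 + 189)) + 4370294 = (-566 + ((-616 - 47) + (120 + 189)))/(300 + ((-616 - 47) + (120 + 189))) + 4370294 = (-566 + (-663 + 309))/(300 + (-663 + 309)) + 4370294 = (-566 - 354)/(300 - 354) + 4370294 = -920/(-54) + 4370294 = -1/54*(-920) + 4370294 = 460/27 + 4370294 = 117998398/27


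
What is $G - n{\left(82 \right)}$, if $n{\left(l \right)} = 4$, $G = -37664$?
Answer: $-37668$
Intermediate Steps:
$G - n{\left(82 \right)} = -37664 - 4 = -37668$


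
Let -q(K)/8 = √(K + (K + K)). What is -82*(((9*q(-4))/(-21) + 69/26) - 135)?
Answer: 141081/13 - 3936*I*√3/7 ≈ 10852.0 - 973.91*I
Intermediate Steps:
q(K) = -8*√3*√K (q(K) = -8*√(K + (K + K)) = -8*√(K + 2*K) = -8*√3*√K)
-82*(((9*q(-4))/(-21) + 69/26) - 135) = -82*(((9*(-8*√3*√(-4)))/(-21) + 69/26) - 135) = -82*(((9*(-8*√3*2*I))*(-1/21) + 69*(1/26)) - 135) = -82*(((9*(-16*I*√3))*(-1/21) + 69/26) - 135) = -82*((-144*I*√3*(-1/21) + 69/26) - 135) = -82*((48*I*√3/7 + 69/26) - 135) = -82*((69/26 + 48*I*√3/7) - 135) = -82*(-3441/26 + 48*I*√3/7) = 141081/13 - 3936*I*√3/7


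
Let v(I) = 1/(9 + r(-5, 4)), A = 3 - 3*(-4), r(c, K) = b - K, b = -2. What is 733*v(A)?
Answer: 733/3 ≈ 244.33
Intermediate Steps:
r(c, K) = -2 - K
A = 15 (A = 3 + 12 = 15)
v(I) = ⅓ (v(I) = 1/(9 + (-2 - 1*4)) = 1/(9 + (-2 - 4)) = 1/(9 - 6) = 1/3 = ⅓)
733*v(A) = 733*(⅓) = 733/3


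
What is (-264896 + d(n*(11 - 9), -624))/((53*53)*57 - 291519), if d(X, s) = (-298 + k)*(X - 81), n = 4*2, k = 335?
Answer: 267301/131406 ≈ 2.0342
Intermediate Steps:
n = 8
d(X, s) = -2997 + 37*X (d(X, s) = (-298 + 335)*(X - 81) = 37*(-81 + X) = -2997 + 37*X)
(-264896 + d(n*(11 - 9), -624))/((53*53)*57 - 291519) = (-264896 + (-2997 + 37*(8*(11 - 9))))/((53*53)*57 - 291519) = (-264896 + (-2997 + 37*(8*2)))/(2809*57 - 291519) = (-264896 + (-2997 + 37*16))/(160113 - 291519) = (-264896 + (-2997 + 592))/(-131406) = (-264896 - 2405)*(-1/131406) = -267301*(-1/131406) = 267301/131406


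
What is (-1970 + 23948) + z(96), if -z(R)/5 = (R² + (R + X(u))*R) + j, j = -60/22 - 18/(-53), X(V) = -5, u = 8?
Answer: -39509946/583 ≈ -67770.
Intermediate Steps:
j = -1392/583 (j = -60*1/22 - 18*(-1/53) = -30/11 + 18/53 = -1392/583 ≈ -2.3876)
z(R) = 6960/583 - 5*R² - 5*R*(-5 + R) (z(R) = -5*((R² + (R - 5)*R) - 1392/583) = -5*((R² + (-5 + R)*R) - 1392/583) = -5*((R² + R*(-5 + R)) - 1392/583) = -5*(-1392/583 + R² + R*(-5 + R)) = 6960/583 - 5*R² - 5*R*(-5 + R))
(-1970 + 23948) + z(96) = (-1970 + 23948) + (6960/583 - 10*96² + 25*96) = 21978 + (6960/583 - 10*9216 + 2400) = 21978 + (6960/583 - 92160 + 2400) = 21978 - 52323120/583 = -39509946/583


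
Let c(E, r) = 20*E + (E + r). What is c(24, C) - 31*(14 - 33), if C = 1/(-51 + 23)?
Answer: 30603/28 ≈ 1093.0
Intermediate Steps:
C = -1/28 (C = 1/(-28) = -1/28 ≈ -0.035714)
c(E, r) = r + 21*E
c(24, C) - 31*(14 - 33) = (-1/28 + 21*24) - 31*(14 - 33) = (-1/28 + 504) - 31*(-19) = 14111/28 - 1*(-589) = 14111/28 + 589 = 30603/28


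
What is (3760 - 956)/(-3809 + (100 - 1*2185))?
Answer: -1402/2947 ≈ -0.47574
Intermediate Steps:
(3760 - 956)/(-3809 + (100 - 1*2185)) = 2804/(-3809 + (100 - 2185)) = 2804/(-3809 - 2085) = 2804/(-5894) = 2804*(-1/5894) = -1402/2947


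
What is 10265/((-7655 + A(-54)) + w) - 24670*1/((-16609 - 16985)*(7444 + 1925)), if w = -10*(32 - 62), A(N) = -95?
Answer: -323064474779/234482928570 ≈ -1.3778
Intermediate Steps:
w = 300 (w = -10*(-30) = 300)
10265/((-7655 + A(-54)) + w) - 24670*1/((-16609 - 16985)*(7444 + 1925)) = 10265/((-7655 - 95) + 300) - 24670*1/((-16609 - 16985)*(7444 + 1925)) = 10265/(-7750 + 300) - 24670/(9369*(-33594)) = 10265/(-7450) - 24670/(-314742186) = 10265*(-1/7450) - 24670*(-1/314742186) = -2053/1490 + 12335/157371093 = -323064474779/234482928570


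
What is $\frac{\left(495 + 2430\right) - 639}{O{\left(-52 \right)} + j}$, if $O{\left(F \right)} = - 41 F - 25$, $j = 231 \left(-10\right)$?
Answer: $- \frac{2286}{203} \approx -11.261$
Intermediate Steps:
$j = -2310$
$O{\left(F \right)} = -25 - 41 F$
$\frac{\left(495 + 2430\right) - 639}{O{\left(-52 \right)} + j} = \frac{\left(495 + 2430\right) - 639}{\left(-25 - -2132\right) - 2310} = \frac{2925 - 639}{\left(-25 + 2132\right) - 2310} = \frac{2286}{2107 - 2310} = \frac{2286}{-203} = 2286 \left(- \frac{1}{203}\right) = - \frac{2286}{203}$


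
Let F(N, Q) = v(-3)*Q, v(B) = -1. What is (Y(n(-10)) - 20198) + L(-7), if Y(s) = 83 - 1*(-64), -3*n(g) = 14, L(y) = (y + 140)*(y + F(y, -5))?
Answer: -20317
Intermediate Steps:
F(N, Q) = -Q
L(y) = (5 + y)*(140 + y) (L(y) = (y + 140)*(y - 1*(-5)) = (140 + y)*(y + 5) = (140 + y)*(5 + y) = (5 + y)*(140 + y))
n(g) = -14/3 (n(g) = -1/3*14 = -14/3)
Y(s) = 147 (Y(s) = 83 + 64 = 147)
(Y(n(-10)) - 20198) + L(-7) = (147 - 20198) + (700 + (-7)**2 + 145*(-7)) = -20051 + (700 + 49 - 1015) = -20051 - 266 = -20317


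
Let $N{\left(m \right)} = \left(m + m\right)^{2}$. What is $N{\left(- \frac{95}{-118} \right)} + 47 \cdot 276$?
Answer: $\frac{45164557}{3481} \approx 12975.0$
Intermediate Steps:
$N{\left(m \right)} = 4 m^{2}$ ($N{\left(m \right)} = \left(2 m\right)^{2} = 4 m^{2}$)
$N{\left(- \frac{95}{-118} \right)} + 47 \cdot 276 = 4 \left(- \frac{95}{-118}\right)^{2} + 47 \cdot 276 = 4 \left(\left(-95\right) \left(- \frac{1}{118}\right)\right)^{2} + 12972 = 4 \left(\frac{95}{118}\right)^{2} + 12972 = 4 \cdot \frac{9025}{13924} + 12972 = \frac{9025}{3481} + 12972 = \frac{45164557}{3481}$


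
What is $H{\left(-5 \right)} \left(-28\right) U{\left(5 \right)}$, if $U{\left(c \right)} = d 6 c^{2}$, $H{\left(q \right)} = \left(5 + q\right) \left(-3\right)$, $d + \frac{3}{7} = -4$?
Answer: $0$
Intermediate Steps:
$d = - \frac{31}{7}$ ($d = - \frac{3}{7} - 4 = - \frac{31}{7} \approx -4.4286$)
$H{\left(q \right)} = -15 - 3 q$
$U{\left(c \right)} = - \frac{186 c^{2}}{7}$ ($U{\left(c \right)} = - \frac{31 \cdot 6 c^{2}}{7} = - \frac{186 c^{2}}{7}$)
$H{\left(-5 \right)} \left(-28\right) U{\left(5 \right)} = \left(-15 - -15\right) \left(-28\right) \left(- \frac{186 \cdot 5^{2}}{7}\right) = \left(-15 + 15\right) \left(-28\right) \left(\left(- \frac{186}{7}\right) 25\right) = 0 \left(-28\right) \left(- \frac{4650}{7}\right) = 0 \left(- \frac{4650}{7}\right) = 0$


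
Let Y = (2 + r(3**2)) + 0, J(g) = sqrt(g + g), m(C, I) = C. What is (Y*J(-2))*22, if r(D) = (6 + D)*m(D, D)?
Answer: 6028*I ≈ 6028.0*I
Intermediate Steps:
J(g) = sqrt(2)*sqrt(g) (J(g) = sqrt(2*g) = sqrt(2)*sqrt(g))
r(D) = D*(6 + D) (r(D) = (6 + D)*D = D*(6 + D))
Y = 137 (Y = (2 + 3**2*(6 + 3**2)) + 0 = (2 + 9*(6 + 9)) + 0 = (2 + 9*15) + 0 = (2 + 135) + 0 = 137 + 0 = 137)
(Y*J(-2))*22 = (137*(sqrt(2)*sqrt(-2)))*22 = (137*(sqrt(2)*(I*sqrt(2))))*22 = (137*(2*I))*22 = (274*I)*22 = 6028*I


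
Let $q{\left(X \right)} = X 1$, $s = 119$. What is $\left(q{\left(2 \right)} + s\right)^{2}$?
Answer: $14641$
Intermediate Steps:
$q{\left(X \right)} = X$
$\left(q{\left(2 \right)} + s\right)^{2} = \left(2 + 119\right)^{2} = 121^{2} = 14641$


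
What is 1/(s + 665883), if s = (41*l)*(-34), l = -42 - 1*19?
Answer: 1/750917 ≈ 1.3317e-6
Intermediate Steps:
l = -61 (l = -42 - 19 = -61)
s = 85034 (s = (41*(-61))*(-34) = -2501*(-34) = 85034)
1/(s + 665883) = 1/(85034 + 665883) = 1/750917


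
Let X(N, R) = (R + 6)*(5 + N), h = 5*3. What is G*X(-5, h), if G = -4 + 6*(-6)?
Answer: 0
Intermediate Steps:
h = 15
X(N, R) = (5 + N)*(6 + R) (X(N, R) = (6 + R)*(5 + N) = (5 + N)*(6 + R))
G = -40 (G = -4 - 36 = -40)
G*X(-5, h) = -40*(30 + 5*15 + 6*(-5) - 5*15) = -40*(30 + 75 - 30 - 75) = -40*0 = 0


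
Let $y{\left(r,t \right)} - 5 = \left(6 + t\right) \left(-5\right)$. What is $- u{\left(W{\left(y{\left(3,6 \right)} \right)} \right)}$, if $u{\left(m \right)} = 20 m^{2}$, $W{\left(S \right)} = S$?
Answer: $-60500$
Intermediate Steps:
$y{\left(r,t \right)} = -25 - 5 t$ ($y{\left(r,t \right)} = 5 + \left(6 + t\right) \left(-5\right) = 5 - \left(30 + 5 t\right) = -25 - 5 t$)
$- u{\left(W{\left(y{\left(3,6 \right)} \right)} \right)} = - 20 \left(-25 - 30\right)^{2} = - 20 \left(-55\right)^{2} = - 20 \cdot 3025 = \left(-1\right) 60500 = -60500$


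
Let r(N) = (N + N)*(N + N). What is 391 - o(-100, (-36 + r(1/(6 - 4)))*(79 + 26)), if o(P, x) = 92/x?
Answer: 1437017/3675 ≈ 391.02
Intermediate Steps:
r(N) = 4*N² (r(N) = (2*N)*(2*N) = 4*N²)
391 - o(-100, (-36 + r(1/(6 - 4)))*(79 + 26)) = 391 - 92/((-36 + 4*(1/(6 - 4))²)*(79 + 26)) = 391 - 92/((-36 + 4*(1/2)²)*105) = 391 - 92/((-36 + 4*(½)²)*105) = 391 - 92/((-36 + 4*(¼))*105) = 391 - 92/((-36 + 1)*105) = 391 - 92/((-35*105)) = 391 - 92/(-3675) = 391 - 92*(-1)/3675 = 391 - 1*(-92/3675) = 391 + 92/3675 = 1437017/3675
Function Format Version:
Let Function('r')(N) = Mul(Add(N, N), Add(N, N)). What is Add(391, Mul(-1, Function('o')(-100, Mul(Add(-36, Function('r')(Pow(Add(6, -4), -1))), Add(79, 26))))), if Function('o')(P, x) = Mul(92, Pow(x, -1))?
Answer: Rational(1437017, 3675) ≈ 391.02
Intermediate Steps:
Function('r')(N) = Mul(4, Pow(N, 2)) (Function('r')(N) = Mul(Mul(2, N), Mul(2, N)) = Mul(4, Pow(N, 2)))
Add(391, Mul(-1, Function('o')(-100, Mul(Add(-36, Function('r')(Pow(Add(6, -4), -1))), Add(79, 26))))) = Add(391, Mul(-1, Mul(92, Pow(Mul(Add(-36, Mul(4, Pow(Pow(Add(6, -4), -1), 2))), Add(79, 26)), -1)))) = Add(391, Mul(-1, Mul(92, Pow(Mul(Add(-36, Mul(4, Pow(Pow(2, -1), 2))), 105), -1)))) = Add(391, Mul(-1, Mul(92, Pow(Mul(Add(-36, Mul(4, Pow(Rational(1, 2), 2))), 105), -1)))) = Add(391, Mul(-1, Mul(92, Pow(Mul(Add(-36, Mul(4, Rational(1, 4))), 105), -1)))) = Add(391, Mul(-1, Mul(92, Pow(Mul(Add(-36, 1), 105), -1)))) = Add(391, Mul(-1, Mul(92, Pow(Mul(-35, 105), -1)))) = Add(391, Mul(-1, Mul(92, Pow(-3675, -1)))) = Add(391, Mul(-1, Mul(92, Rational(-1, 3675)))) = Add(391, Mul(-1, Rational(-92, 3675))) = Add(391, Rational(92, 3675)) = Rational(1437017, 3675)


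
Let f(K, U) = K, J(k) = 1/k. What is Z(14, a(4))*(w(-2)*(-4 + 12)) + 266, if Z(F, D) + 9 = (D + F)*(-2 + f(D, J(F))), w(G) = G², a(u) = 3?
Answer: 522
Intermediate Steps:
Z(F, D) = -9 + (-2 + D)*(D + F) (Z(F, D) = -9 + (D + F)*(-2 + D) = -9 + (-2 + D)*(D + F))
Z(14, a(4))*(w(-2)*(-4 + 12)) + 266 = (-9 + 3² - 2*3 - 2*14 + 3*14)*((-2)²*(-4 + 12)) + 266 = (-9 + 9 - 6 - 28 + 42)*(4*8) + 266 = 8*32 + 266 = 256 + 266 = 522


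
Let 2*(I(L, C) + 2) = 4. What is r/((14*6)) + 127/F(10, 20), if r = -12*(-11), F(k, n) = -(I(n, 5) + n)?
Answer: -669/140 ≈ -4.7786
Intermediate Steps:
I(L, C) = 0 (I(L, C) = -2 + (½)*4 = -2 + 2 = 0)
F(k, n) = -n (F(k, n) = -(0 + n) = -n)
r = 132
r/((14*6)) + 127/F(10, 20) = 132/((14*6)) + 127/((-1*20)) = 132/84 + 127/(-20) = 132*(1/84) + 127*(-1/20) = 11/7 - 127/20 = -669/140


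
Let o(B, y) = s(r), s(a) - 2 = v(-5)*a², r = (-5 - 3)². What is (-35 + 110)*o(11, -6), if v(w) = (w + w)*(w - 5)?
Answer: 30720150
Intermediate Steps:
v(w) = 2*w*(-5 + w) (v(w) = (2*w)*(-5 + w) = 2*w*(-5 + w))
r = 64 (r = (-8)² = 64)
s(a) = 2 + 100*a² (s(a) = 2 + (2*(-5)*(-5 - 5))*a² = 2 + (2*(-5)*(-10))*a² = 2 + 100*a²)
o(B, y) = 409602 (o(B, y) = 2 + 100*64² = 2 + 100*4096 = 2 + 409600 = 409602)
(-35 + 110)*o(11, -6) = (-35 + 110)*409602 = 75*409602 = 30720150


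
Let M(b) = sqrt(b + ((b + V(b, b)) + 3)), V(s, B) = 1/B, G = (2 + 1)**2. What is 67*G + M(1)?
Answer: 603 + sqrt(6) ≈ 605.45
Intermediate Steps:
G = 9 (G = 3**2 = 9)
M(b) = sqrt(3 + 1/b + 2*b) (M(b) = sqrt(b + ((b + 1/b) + 3)) = sqrt(b + (3 + b + 1/b)) = sqrt(3 + 1/b + 2*b))
67*G + M(1) = 67*9 + sqrt(3 + 1/1 + 2*1) = 603 + sqrt(3 + 1 + 2) = 603 + sqrt(6)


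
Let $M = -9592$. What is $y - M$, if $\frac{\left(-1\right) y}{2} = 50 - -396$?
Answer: $8700$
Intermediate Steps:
$y = -892$ ($y = - 2 \left(50 - -396\right) = - 2 \left(50 + 396\right) = \left(-2\right) 446 = -892$)
$y - M = -892 - -9592 = -892 + 9592 = 8700$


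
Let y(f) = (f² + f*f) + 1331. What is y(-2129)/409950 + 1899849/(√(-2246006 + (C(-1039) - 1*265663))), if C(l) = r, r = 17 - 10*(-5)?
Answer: 9066613/409950 - 1899849*I*√2511602/2511602 ≈ 22.116 - 1198.8*I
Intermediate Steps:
r = 67 (r = 17 + 50 = 67)
C(l) = 67
y(f) = 1331 + 2*f² (y(f) = (f² + f²) + 1331 = 2*f² + 1331 = 1331 + 2*f²)
y(-2129)/409950 + 1899849/(√(-2246006 + (C(-1039) - 1*265663))) = (1331 + 2*(-2129)²)/409950 + 1899849/(√(-2246006 + (67 - 1*265663))) = (1331 + 2*4532641)*(1/409950) + 1899849/(√(-2246006 + (67 - 265663))) = (1331 + 9065282)*(1/409950) + 1899849/(√(-2246006 - 265596)) = 9066613*(1/409950) + 1899849/(√(-2511602)) = 9066613/409950 + 1899849/((I*√2511602)) = 9066613/409950 + 1899849*(-I*√2511602/2511602) = 9066613/409950 - 1899849*I*√2511602/2511602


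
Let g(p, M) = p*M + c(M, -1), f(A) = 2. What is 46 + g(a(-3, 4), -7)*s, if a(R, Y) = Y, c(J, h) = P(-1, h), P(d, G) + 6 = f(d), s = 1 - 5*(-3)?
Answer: -466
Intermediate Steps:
s = 16 (s = 1 + 15 = 16)
P(d, G) = -4 (P(d, G) = -6 + 2 = -4)
c(J, h) = -4
g(p, M) = -4 + M*p (g(p, M) = p*M - 4 = M*p - 4 = -4 + M*p)
46 + g(a(-3, 4), -7)*s = 46 + (-4 - 7*4)*16 = 46 + (-4 - 28)*16 = 46 - 32*16 = 46 - 512 = -466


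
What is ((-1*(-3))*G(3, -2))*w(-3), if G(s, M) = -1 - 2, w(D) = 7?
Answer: -63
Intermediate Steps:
G(s, M) = -3
((-1*(-3))*G(3, -2))*w(-3) = (-1*(-3)*(-3))*7 = (3*(-3))*7 = -9*7 = -63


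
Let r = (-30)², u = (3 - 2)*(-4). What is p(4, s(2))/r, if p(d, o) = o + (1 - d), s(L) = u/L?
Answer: -1/180 ≈ -0.0055556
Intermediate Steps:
u = -4 (u = 1*(-4) = -4)
r = 900
s(L) = -4/L
p(d, o) = 1 + o - d
p(4, s(2))/r = (1 - 4/2 - 1*4)/900 = (1 - 4*½ - 4)/900 = (1 - 2 - 4)/900 = (1/900)*(-5) = -1/180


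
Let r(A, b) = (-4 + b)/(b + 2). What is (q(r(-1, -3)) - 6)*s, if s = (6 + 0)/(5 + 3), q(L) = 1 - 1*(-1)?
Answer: -3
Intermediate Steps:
r(A, b) = (-4 + b)/(2 + b)
q(L) = 2 (q(L) = 1 + 1 = 2)
s = ¾ (s = 6/8 = 6*(⅛) = ¾ ≈ 0.75000)
(q(r(-1, -3)) - 6)*s = (2 - 6)*(¾) = -4*¾ = -3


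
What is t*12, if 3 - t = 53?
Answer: -600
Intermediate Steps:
t = -50 (t = 3 - 1*53 = 3 - 53 = -50)
t*12 = -50*12 = -600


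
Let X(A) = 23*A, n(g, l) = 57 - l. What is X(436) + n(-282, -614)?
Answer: 10699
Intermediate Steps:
X(436) + n(-282, -614) = 23*436 + (57 - 1*(-614)) = 10028 + (57 + 614) = 10028 + 671 = 10699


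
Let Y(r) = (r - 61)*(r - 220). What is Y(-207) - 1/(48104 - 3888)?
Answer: 5059902175/44216 ≈ 1.1444e+5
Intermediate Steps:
Y(r) = (-220 + r)*(-61 + r) (Y(r) = (-61 + r)*(-220 + r) = (-220 + r)*(-61 + r))
Y(-207) - 1/(48104 - 3888) = (13420 + (-207)**2 - 281*(-207)) - 1/(48104 - 3888) = (13420 + 42849 + 58167) - 1/44216 = 114436 - 1*1/44216 = 114436 - 1/44216 = 5059902175/44216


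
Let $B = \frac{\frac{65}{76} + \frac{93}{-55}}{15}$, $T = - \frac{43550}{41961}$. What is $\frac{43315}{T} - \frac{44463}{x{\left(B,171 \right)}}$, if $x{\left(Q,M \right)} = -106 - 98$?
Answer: $- \frac{12294731407}{296140} \approx -41517.0$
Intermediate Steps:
$T = - \frac{43550}{41961}$ ($T = \left(-43550\right) \frac{1}{41961} = - \frac{43550}{41961} \approx -1.0379$)
$B = - \frac{3493}{62700}$ ($B = \left(65 \cdot \frac{1}{76} + 93 \left(- \frac{1}{55}\right)\right) \frac{1}{15} = \left(\frac{65}{76} - \frac{93}{55}\right) \frac{1}{15} = \left(- \frac{3493}{4180}\right) \frac{1}{15} = - \frac{3493}{62700} \approx -0.05571$)
$x{\left(Q,M \right)} = -204$
$\frac{43315}{T} - \frac{44463}{x{\left(B,171 \right)}} = \frac{43315}{- \frac{43550}{41961}} - \frac{44463}{-204} = 43315 \left(- \frac{41961}{43550}\right) - - \frac{14821}{68} = - \frac{363508143}{8710} + \frac{14821}{68} = - \frac{12294731407}{296140}$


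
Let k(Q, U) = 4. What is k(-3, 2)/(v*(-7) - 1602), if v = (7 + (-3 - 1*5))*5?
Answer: -4/1567 ≈ -0.0025526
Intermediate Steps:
v = -5 (v = (7 + (-3 - 5))*5 = (7 - 8)*5 = -1*5 = -5)
k(-3, 2)/(v*(-7) - 1602) = 4/(-5*(-7) - 1602) = 4/(35 - 1602) = 4/(-1567) = 4*(-1/1567) = -4/1567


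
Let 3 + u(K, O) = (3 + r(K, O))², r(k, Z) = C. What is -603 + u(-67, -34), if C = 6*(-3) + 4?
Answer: -485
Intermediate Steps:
C = -14 (C = -18 + 4 = -14)
r(k, Z) = -14
u(K, O) = 118 (u(K, O) = -3 + (3 - 14)² = -3 + (-11)² = -3 + 121 = 118)
-603 + u(-67, -34) = -603 + 118 = -485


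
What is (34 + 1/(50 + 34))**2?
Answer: 8162449/7056 ≈ 1156.8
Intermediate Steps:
(34 + 1/(50 + 34))**2 = (34 + 1/84)**2 = (2857/84)**2 = 8162449/7056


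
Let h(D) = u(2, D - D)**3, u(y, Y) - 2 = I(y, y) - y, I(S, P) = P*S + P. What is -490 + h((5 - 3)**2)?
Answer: -274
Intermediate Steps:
I(S, P) = P + P*S
u(y, Y) = 2 - y + y*(1 + y) (u(y, Y) = 2 + (y*(1 + y) - y) = 2 + (-y + y*(1 + y)) = 2 - y + y*(1 + y))
h(D) = 216 (h(D) = (2 + 2**2)**3 = (2 + 4)**3 = 6**3 = 216)
-490 + h((5 - 3)**2) = -490 + 216 = -274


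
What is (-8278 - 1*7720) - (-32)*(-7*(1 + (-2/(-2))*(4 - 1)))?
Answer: -16894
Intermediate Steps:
(-8278 - 1*7720) - (-32)*(-7*(1 + (-2/(-2))*(4 - 1))) = (-8278 - 7720) - (-32)*(-7*(1 - 2*(-½)*3)) = -15998 - (-32)*(-7*(1 + 1*3)) = -15998 - (-32)*(-7*(1 + 3)) = -15998 - (-32)*(-7*4) = -15998 - (-32)*(-28) = -15998 - 1*896 = -15998 - 896 = -16894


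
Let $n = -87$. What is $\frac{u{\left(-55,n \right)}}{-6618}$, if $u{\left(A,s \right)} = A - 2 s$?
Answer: $- \frac{119}{6618} \approx -0.017981$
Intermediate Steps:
$\frac{u{\left(-55,n \right)}}{-6618} = \frac{-55 - -174}{-6618} = \left(-55 + 174\right) \left(- \frac{1}{6618}\right) = 119 \left(- \frac{1}{6618}\right) = - \frac{119}{6618}$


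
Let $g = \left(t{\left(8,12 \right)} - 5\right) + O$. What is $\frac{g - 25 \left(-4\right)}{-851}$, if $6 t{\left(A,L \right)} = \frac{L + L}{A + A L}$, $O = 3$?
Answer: $- \frac{2549}{22126} \approx -0.1152$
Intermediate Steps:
$t{\left(A,L \right)} = \frac{L}{3 \left(A + A L\right)}$ ($t{\left(A,L \right)} = \frac{\left(L + L\right) \frac{1}{A + A L}}{6} = \frac{2 L \frac{1}{A + A L}}{6} = \frac{L}{3 \left(A + A L\right)}$)
$g = - \frac{51}{26}$ ($g = \left(\frac{1}{3} \cdot 12 \cdot \frac{1}{8} \frac{1}{1 + 12} - 5\right) + 3 = \left(\frac{1}{3} \cdot 12 \cdot \frac{1}{8} \cdot \frac{1}{13} - 5\right) + 3 = \left(\frac{1}{26} - 5\right) + 3 = - \frac{129}{26} + 3 = - \frac{51}{26} \approx -1.9615$)
$\frac{g - 25 \left(-4\right)}{-851} = \frac{- \frac{51}{26} - 25 \left(-4\right)}{-851} = \left(- \frac{51}{26} - -100\right) \left(- \frac{1}{851}\right) = \left(- \frac{51}{26} + 100\right) \left(- \frac{1}{851}\right) = \frac{2549}{26} \left(- \frac{1}{851}\right) = - \frac{2549}{22126}$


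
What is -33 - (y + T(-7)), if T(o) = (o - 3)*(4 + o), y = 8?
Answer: -71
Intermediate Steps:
T(o) = (-3 + o)*(4 + o)
-33 - (y + T(-7)) = -33 - (8 + (-12 - 7 + (-7)²)) = -33 - (8 + (-12 - 7 + 49)) = -33 - (8 + 30) = -33 - 1*38 = -33 - 38 = -71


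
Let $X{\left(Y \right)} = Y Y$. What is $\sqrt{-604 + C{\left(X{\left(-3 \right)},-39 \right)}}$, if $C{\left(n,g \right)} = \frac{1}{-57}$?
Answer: $\frac{i \sqrt{1962453}}{57} \approx 24.577 i$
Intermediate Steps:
$X{\left(Y \right)} = Y^{2}$
$C{\left(n,g \right)} = - \frac{1}{57}$
$\sqrt{-604 + C{\left(X{\left(-3 \right)},-39 \right)}} = \sqrt{-604 - \frac{1}{57}} = \sqrt{- \frac{34429}{57}} = \frac{i \sqrt{1962453}}{57}$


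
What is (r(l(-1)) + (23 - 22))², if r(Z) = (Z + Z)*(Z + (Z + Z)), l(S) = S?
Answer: 49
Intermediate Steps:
r(Z) = 6*Z² (r(Z) = (2*Z)*(Z + 2*Z) = (2*Z)*(3*Z) = 6*Z²)
(r(l(-1)) + (23 - 22))² = (6*(-1)² + (23 - 22))² = (6*1 + 1)² = (6 + 1)² = 7² = 49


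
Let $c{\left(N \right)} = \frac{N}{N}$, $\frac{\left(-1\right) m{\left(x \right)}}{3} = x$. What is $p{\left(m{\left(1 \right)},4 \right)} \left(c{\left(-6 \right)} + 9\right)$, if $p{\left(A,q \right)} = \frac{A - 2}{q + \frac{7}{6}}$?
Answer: $- \frac{300}{31} \approx -9.6774$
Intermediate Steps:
$m{\left(x \right)} = - 3 x$
$c{\left(N \right)} = 1$
$p{\left(A,q \right)} = \frac{-2 + A}{\frac{7}{6} + q}$ ($p{\left(A,q \right)} = \frac{-2 + A}{q + 7 \cdot \frac{1}{6}} = \frac{-2 + A}{q + \frac{7}{6}} = \frac{-2 + A}{\frac{7}{6} + q}$)
$p{\left(m{\left(1 \right)},4 \right)} \left(c{\left(-6 \right)} + 9\right) = \frac{6 \left(-2 - 3\right)}{7 + 6 \cdot 4} \left(1 + 9\right) = \frac{6 \left(-2 - 3\right)}{7 + 24} \cdot 10 = 6 \cdot \frac{1}{31} \left(-5\right) 10 = \left(- \frac{30}{31}\right) 10 = - \frac{300}{31}$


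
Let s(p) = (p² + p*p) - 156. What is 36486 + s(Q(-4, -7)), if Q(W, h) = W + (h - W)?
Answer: 36428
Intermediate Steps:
Q(W, h) = h
s(p) = -156 + 2*p² (s(p) = (p² + p²) - 156 = 2*p² - 156 = -156 + 2*p²)
36486 + s(Q(-4, -7)) = 36486 + (-156 + 2*(-7)²) = 36486 + (-156 + 2*49) = 36486 + (-156 + 98) = 36486 - 58 = 36428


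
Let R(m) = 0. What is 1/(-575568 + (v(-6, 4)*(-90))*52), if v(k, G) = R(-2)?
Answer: -1/575568 ≈ -1.7374e-6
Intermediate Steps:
v(k, G) = 0
1/(-575568 + (v(-6, 4)*(-90))*52) = 1/(-575568 + (0*(-90))*52) = 1/(-575568 + 0*52) = 1/(-575568 + 0) = 1/(-575568) = -1/575568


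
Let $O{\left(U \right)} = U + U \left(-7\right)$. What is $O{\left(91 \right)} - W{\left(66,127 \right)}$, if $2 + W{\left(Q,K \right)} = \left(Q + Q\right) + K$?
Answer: $-803$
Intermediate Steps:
$O{\left(U \right)} = - 6 U$ ($O{\left(U \right)} = U - 7 U = - 6 U$)
$W{\left(Q,K \right)} = -2 + K + 2 Q$ ($W{\left(Q,K \right)} = -2 + \left(\left(Q + Q\right) + K\right) = -2 + \left(2 Q + K\right) = -2 + \left(K + 2 Q\right) = -2 + K + 2 Q$)
$O{\left(91 \right)} - W{\left(66,127 \right)} = \left(-6\right) 91 - \left(-2 + 127 + 2 \cdot 66\right) = -546 - \left(-2 + 127 + 132\right) = -546 - 257 = -803$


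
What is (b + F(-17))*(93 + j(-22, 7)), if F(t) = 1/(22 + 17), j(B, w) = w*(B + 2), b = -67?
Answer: 122764/39 ≈ 3147.8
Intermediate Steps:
j(B, w) = w*(2 + B)
F(t) = 1/39
(b + F(-17))*(93 + j(-22, 7)) = (-67 + 1/39)*(93 + 7*(2 - 22)) = -2612*(93 + 7*(-20))/39 = -2612*(93 - 140)/39 = -2612/39*(-47) = 122764/39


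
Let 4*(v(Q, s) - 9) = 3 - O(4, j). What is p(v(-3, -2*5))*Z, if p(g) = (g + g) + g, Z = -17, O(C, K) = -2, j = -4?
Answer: -2091/4 ≈ -522.75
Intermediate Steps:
v(Q, s) = 41/4 (v(Q, s) = 9 + (3 - 1*(-2))/4 = 9 + (3 + 2)/4 = 9 + (¼)*5 = 9 + 5/4 = 41/4)
p(g) = 3*g (p(g) = 2*g + g = 3*g)
p(v(-3, -2*5))*Z = (3*(41/4))*(-17) = (123/4)*(-17) = -2091/4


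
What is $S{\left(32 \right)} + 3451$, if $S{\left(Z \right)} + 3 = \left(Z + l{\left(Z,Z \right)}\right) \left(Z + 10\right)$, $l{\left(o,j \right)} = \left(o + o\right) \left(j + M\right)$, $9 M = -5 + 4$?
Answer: $\frac{271528}{3} \approx 90509.0$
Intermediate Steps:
$M = - \frac{1}{9}$ ($M = \frac{-5 + 4}{9} = \frac{1}{9} \left(-1\right) = - \frac{1}{9} \approx -0.11111$)
$l{\left(o,j \right)} = 2 o \left(- \frac{1}{9} + j\right)$ ($l{\left(o,j \right)} = \left(o + o\right) \left(j - \frac{1}{9}\right) = 2 o \left(- \frac{1}{9} + j\right)$)
$S{\left(Z \right)} = -3 + \left(10 + Z\right) \left(Z + \frac{2 Z \left(-1 + 9 Z\right)}{9}\right)$ ($S{\left(Z \right)} = -3 + \left(Z + \frac{2 Z \left(-1 + 9 Z\right)}{9}\right) \left(Z + 10\right) = -3 + \left(Z + \frac{2 Z \left(-1 + 9 Z\right)}{9}\right) \left(10 + Z\right) = -3 + \left(10 + Z\right) \left(Z + \frac{2 Z \left(-1 + 9 Z\right)}{9}\right)$)
$S{\left(32 \right)} + 3451 = \left(-3 + 2 \cdot 32^{3} + \frac{70}{9} \cdot 32 + \frac{187 \cdot 32^{2}}{9}\right) + 3451 = \left(-3 + 2 \cdot 32768 + \frac{2240}{9} + \frac{187}{9} \cdot 1024\right) + 3451 = \left(-3 + 65536 + \frac{2240}{9} + \frac{191488}{9}\right) + 3451 = \frac{261175}{3} + 3451 = \frac{271528}{3}$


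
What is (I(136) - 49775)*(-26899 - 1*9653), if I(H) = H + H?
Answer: 1809433656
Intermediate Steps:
I(H) = 2*H
(I(136) - 49775)*(-26899 - 1*9653) = (2*136 - 49775)*(-26899 - 1*9653) = (272 - 49775)*(-26899 - 9653) = -49503*(-36552) = 1809433656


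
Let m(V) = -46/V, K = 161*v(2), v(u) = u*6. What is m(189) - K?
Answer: -365194/189 ≈ -1932.2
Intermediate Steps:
v(u) = 6*u
K = 1932 (K = 161*(6*2) = 161*12 = 1932)
m(189) - K = -46/189 - 1*1932 = -46*1/189 - 1932 = -46/189 - 1932 = -365194/189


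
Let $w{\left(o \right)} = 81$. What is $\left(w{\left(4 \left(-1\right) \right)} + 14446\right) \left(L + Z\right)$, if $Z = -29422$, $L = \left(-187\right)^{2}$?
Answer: $80581269$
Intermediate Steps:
$L = 34969$
$\left(w{\left(4 \left(-1\right) \right)} + 14446\right) \left(L + Z\right) = \left(81 + 14446\right) \left(34969 - 29422\right) = 14527 \cdot 5547 = 80581269$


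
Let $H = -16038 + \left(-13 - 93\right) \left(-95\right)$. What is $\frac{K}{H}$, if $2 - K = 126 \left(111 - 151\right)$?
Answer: $- \frac{2521}{2984} \approx -0.84484$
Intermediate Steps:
$K = 5042$ ($K = 2 - 126 \left(111 - 151\right) = 2 - 126 \left(-40\right) = 2 - -5040 = 2 + 5040 = 5042$)
$H = -5968$ ($H = -16038 - -10070 = -16038 + 10070 = -5968$)
$\frac{K}{H} = \frac{5042}{-5968} = 5042 \left(- \frac{1}{5968}\right) = - \frac{2521}{2984}$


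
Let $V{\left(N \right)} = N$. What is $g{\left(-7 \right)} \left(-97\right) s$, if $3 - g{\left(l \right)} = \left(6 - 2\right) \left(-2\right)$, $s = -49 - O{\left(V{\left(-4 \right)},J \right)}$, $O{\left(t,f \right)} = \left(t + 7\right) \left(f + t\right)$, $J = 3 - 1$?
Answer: $45881$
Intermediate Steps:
$J = 2$ ($J = 3 - 1 = 2$)
$O{\left(t,f \right)} = \left(7 + t\right) \left(f + t\right)$
$s = -43$ ($s = -49 - \left(\left(-4\right)^{2} + 7 \cdot 2 + 7 \left(-4\right) + 2 \left(-4\right)\right) = -49 - \left(16 + 14 - 28 - 8\right) = -49 - -6 = -49 + 6 = -43$)
$g{\left(l \right)} = 11$ ($g{\left(l \right)} = 3 - \left(6 - 2\right) \left(-2\right) = 3 - 4 \left(-2\right) = 3 - -8 = 3 + 8 = 11$)
$g{\left(-7 \right)} \left(-97\right) s = 11 \left(-97\right) \left(-43\right) = \left(-1067\right) \left(-43\right) = 45881$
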